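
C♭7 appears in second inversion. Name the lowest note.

Gb

C♭7 = Cb–Eb–Gb–Bbb. Second inversion → fifth in the bass = Gb.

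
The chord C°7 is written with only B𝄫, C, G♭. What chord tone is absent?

E♭

C°7 = C, E♭, G♭, B𝄫. The voicing lacks the 3rd (minor 3rd), E♭.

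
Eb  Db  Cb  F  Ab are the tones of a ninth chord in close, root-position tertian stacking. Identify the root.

Db

Arranged so that each adjacent pair is a third by letter name: Db – F – Ab – Cb – Eb.
The bottom of that stack, Db, is the root (this is Db dominant ninth).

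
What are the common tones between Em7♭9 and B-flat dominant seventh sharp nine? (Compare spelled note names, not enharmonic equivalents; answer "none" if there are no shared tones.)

D, F

Em7♭9: E G B D F
B-flat dominant seventh sharp nine: Bb D F Ab C#
Common to both → D, F.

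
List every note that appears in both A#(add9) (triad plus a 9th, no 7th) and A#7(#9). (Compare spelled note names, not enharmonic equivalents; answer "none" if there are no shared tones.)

A♯  C𝄪  E♯

A#(add9): A♯ C𝄪 E♯ B♯
A#7(#9): A♯ C𝄪 E♯ G♯ B𝄪
Common to both → A♯, C𝄪, E♯.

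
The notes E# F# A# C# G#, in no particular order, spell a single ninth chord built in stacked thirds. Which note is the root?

F#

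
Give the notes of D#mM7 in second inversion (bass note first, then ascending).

A# C## D# F#

D#mM7 = D#–F#–A#–C##; second inversion → fifth (A#) lowest.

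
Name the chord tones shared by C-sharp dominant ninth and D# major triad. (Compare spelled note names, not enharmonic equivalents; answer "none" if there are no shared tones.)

C-sharp dominant ninth = C-sharp, E-sharp, G-sharp, B, D-sharp.
D# major triad = D-sharp, F-double-sharp, A-sharp.
Shared: D-sharp.

D-sharp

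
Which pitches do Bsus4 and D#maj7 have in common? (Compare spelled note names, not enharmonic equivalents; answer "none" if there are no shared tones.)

none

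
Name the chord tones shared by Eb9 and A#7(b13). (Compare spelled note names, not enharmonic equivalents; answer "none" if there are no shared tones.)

none

Eb9 = Eb, G, Bb, Db, F.
A#7(b13) = A#, C##, E#, G#, F#.
Shared: none.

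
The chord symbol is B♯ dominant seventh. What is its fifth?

F##

B♯ dominant seventh is built on B#; its 5th is a perfect 5th above the root.
A fifth above B uses the letter F, and the perfect 5th above B# is F##.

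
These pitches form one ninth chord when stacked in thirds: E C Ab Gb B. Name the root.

Stacking in thirds gives Ab – C – E – Gb – B, so Ab is the root — Ab dominant seventh sharp nine sharp five.

Ab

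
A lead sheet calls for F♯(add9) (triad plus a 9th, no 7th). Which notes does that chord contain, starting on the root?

F♯(add9) is an added-ninth built on F#.
Root: F#
Major 3rd (3rd): A#
Perfect 5th (5th): C#
Major 9th (9th): G#

F#  A#  C#  G#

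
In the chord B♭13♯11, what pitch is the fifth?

F

Root of B♭13♯11 = Bb. The 5th is a perfect 5th: Bb up a perfect 5th → F.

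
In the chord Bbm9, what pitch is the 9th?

C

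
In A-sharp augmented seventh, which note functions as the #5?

Root of A-sharp augmented seventh = A-sharp. The 5th is an augmented 5th: A-sharp up an augmented 5th → E-double-sharp.

E-double-sharp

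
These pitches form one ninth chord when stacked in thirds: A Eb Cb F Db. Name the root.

Db

Arranged so that each adjacent pair is a third by letter name: Db – F – A – Cb – Eb.
The bottom of that stack, Db, is the root (this is Db dominant ninth sharp five).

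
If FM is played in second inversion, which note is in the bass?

C

FM = F–A–C. Second inversion → fifth in the bass = C.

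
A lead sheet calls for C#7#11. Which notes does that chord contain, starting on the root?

C#7#11 is a dominant seventh sharp eleven built on C#.
root → C#
3rd (major 3rd) → E#
5th (perfect 5th) → G#
7th (minor 7th) → B
11th (augmented 11th) → F##

C#  E#  G#  B  F##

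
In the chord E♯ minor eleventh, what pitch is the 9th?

E♯ minor eleventh is built on E-sharp; its 9th is a major 9th above the root.
A second above E uses the letter F, and the major 9th above E-sharp is F-double-sharp.

F-double-sharp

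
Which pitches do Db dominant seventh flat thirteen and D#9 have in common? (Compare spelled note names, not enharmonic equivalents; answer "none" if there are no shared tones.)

Db dominant seventh flat thirteen = Db, F, Ab, Cb, Bbb.
D#9 = D#, F##, A#, C#, E#.
Shared: none.

none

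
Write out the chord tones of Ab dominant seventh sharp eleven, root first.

Ab, C, Eb, Gb, D

Ab dominant seventh sharp eleven is a dominant seventh sharp eleven built on Ab.
- root: Ab
- major 3rd: C
- perfect 5th: Eb
- minor 7th: Gb
- augmented 11th: D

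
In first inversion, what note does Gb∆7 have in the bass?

B♭

Gb∆7 = G♭–B♭–D♭–F. First inversion → third in the bass = B♭.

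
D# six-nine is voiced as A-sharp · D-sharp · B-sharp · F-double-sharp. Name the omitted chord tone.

E-sharp

The full D# six-nine chord is D-sharp, F-double-sharp, A-sharp, B-sharp, E-sharp.
Comparing with the voicing, the major 9th (9th) — E-sharp — is absent.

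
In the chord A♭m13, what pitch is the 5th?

Eb

A♭m13 is built on Ab; its 5th is a perfect 5th above the root.
A fifth above A uses the letter E, and the perfect 5th above Ab is Eb.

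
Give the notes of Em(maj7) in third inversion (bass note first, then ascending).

In root position, Em(maj7) is E–G–B–D#.
Third inversion puts the seventh (D#) in the bass.

D#, E, G, B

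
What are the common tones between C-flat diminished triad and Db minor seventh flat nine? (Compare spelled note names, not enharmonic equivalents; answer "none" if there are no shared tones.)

C-flat diminished triad = C-flat, E-double-flat, G-double-flat.
Db minor seventh flat nine = D-flat, F-flat, A-flat, C-flat, E-double-flat.
Shared: C-flat, E-double-flat.

C-flat E-double-flat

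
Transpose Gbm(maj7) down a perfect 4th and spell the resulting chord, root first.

Transposed root: Gb → Db (perfect 4th down). So we spell Db minor-major seventh:
- root: Db
- minor 3rd: Fb
- perfect 5th: Ab
- major 7th: C

Db – Fb – Ab – C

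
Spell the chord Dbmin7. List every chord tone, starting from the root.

D♭ – F♭ – A♭ – C♭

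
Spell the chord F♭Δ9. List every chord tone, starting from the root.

Root Fb, quality major ninth:
Fb — root
Ab — major 3rd
Cb — perfect 5th
Eb — major 7th
Gb — major 9th

Fb, Ab, Cb, Eb, Gb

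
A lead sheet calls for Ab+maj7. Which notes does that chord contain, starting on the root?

Ab, C, E, G

Ab+maj7: augmented major seventh on Ab.
- root: Ab
- major 3rd: C
- augmented 5th: E
- major 7th: G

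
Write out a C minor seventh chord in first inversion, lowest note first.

Eb – G – Bb – C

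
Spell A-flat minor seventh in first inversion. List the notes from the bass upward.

C♭, E♭, G♭, A♭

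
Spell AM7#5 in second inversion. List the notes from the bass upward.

AM7#5 = A–C#–E#–G#; second inversion → fifth (E#) lowest.

E#  G#  A  C#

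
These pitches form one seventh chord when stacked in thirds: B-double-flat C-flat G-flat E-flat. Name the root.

Stacking in thirds gives C-flat – E-flat – G-flat – B-double-flat, so C-flat is the root — C-flat dominant seventh.

C-flat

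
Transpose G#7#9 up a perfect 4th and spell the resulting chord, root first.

G# up a perfect 4th → C#. New chord: C# dominant seventh sharp nine.
Root: C#
Major 3rd (3rd): E#
Perfect 5th (5th): G#
Minor 7th (7th): B
Augmented 9th (9th): D##

C# – E# – G# – B – D##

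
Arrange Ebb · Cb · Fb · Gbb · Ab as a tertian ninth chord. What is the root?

Fb

Arranged so that each adjacent pair is a third by letter name: Fb – Ab – Cb – Ebb – Gbb.
The bottom of that stack, Fb, is the root (this is Fb dominant seventh flat nine).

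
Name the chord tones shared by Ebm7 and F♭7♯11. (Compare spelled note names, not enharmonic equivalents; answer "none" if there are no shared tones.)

Ebm7 = E♭, G♭, B♭, D♭.
F♭7♯11 = F♭, A♭, C♭, E𝄫, B♭.
Shared: B♭.

B♭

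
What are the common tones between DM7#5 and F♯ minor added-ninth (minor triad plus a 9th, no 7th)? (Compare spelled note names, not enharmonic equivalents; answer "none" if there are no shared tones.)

F#  C#

DM7#5 = D, F#, A#, C#.
F♯ minor added-ninth = F#, A, C#, G#.
Shared: F#, C#.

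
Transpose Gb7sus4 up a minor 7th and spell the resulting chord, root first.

Fb – Bbb – Cb – Ebb

Transposed root: Gb → Fb (minor 7th up). So we spell Fb dominant seventh suspended fourth:
root → Fb
4th (perfect 4th) → Bbb
5th (perfect 5th) → Cb
7th (minor 7th) → Ebb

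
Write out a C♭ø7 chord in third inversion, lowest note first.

C♭ø7 = Cb–Ebb–Gbb–Bbb; third inversion → seventh (Bbb) lowest.

Bbb  Cb  Ebb  Gbb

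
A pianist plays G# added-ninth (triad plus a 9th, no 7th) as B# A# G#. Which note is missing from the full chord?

D#

G# added-ninth = G#, B#, D#, A#. The voicing lacks the 5th (perfect 5th), D#.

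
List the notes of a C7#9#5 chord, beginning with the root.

C  E  G#  Bb  D#

C7#9#5 is a dominant seventh sharp nine sharp five built on C.
root → C
3rd (major 3rd) → E
5th (augmented 5th) → G#
7th (minor 7th) → Bb
9th (augmented 9th) → D#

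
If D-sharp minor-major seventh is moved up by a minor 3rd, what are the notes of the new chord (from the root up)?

A minor 3rd up from D♯ is F♯, so the new chord is F♯ minor-major seventh.
root → F♯
3rd (minor 3rd) → A
5th (perfect 5th) → C♯
7th (major 7th) → E♯

F♯  A  C♯  E♯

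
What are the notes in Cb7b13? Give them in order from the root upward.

Cb  Eb  Gb  Bbb  Abb

Root Cb, quality dominant seventh flat thirteen:
root → Cb
3rd (major 3rd) → Eb
5th (perfect 5th) → Gb
7th (minor 7th) → Bbb
13th (minor 13th) → Abb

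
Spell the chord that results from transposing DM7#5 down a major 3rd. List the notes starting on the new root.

B♭ D F♯ A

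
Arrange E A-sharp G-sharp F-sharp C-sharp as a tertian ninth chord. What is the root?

F-sharp

Stacking in thirds gives F-sharp – A-sharp – C-sharp – E – G-sharp, so F-sharp is the root — F-sharp dominant ninth.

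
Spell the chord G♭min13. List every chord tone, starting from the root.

G♭min13: minor thirteenth on Gb.
root → Gb
3rd (minor 3rd) → Bbb
5th (perfect 5th) → Db
7th (minor 7th) → Fb
9th (major 9th) → Ab
11th (perfect 11th) → Cb
13th (major 13th) → Eb

Gb  Bbb  Db  Fb  Ab  Cb  Eb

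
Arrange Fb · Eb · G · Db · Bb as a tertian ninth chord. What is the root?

Eb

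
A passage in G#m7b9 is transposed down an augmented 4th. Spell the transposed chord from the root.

G# down an augmented 4th → D. New chord: D minor seventh flat nine.
Root: D
Minor 3rd (3rd): F
Perfect 5th (5th): A
Minor 7th (7th): C
Minor 9th (9th): Eb

D – F – A – C – Eb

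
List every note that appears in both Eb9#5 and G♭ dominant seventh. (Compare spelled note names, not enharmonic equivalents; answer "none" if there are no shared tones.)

Eb9#5 = E♭, G, B, D♭, F.
G♭ dominant seventh = G♭, B♭, D♭, F♭.
Shared: D♭.

D♭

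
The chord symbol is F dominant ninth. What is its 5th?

C

Root of F dominant ninth = F. The 5th is a perfect 5th: F up a perfect 5th → C.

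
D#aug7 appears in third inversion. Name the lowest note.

D#aug7 in root position is D#–F##–A##–C#.
Third inversion places the seventh in the bass, which is C#.

C#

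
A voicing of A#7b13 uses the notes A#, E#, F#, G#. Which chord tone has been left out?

The full A#7b13 chord is A#, C##, E#, G#, F#.
Comparing with the voicing, the major 3rd (3rd) — C## — is absent.

C##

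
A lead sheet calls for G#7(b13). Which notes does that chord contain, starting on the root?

G#7(b13): dominant seventh flat thirteen on G#.
root → G#
3rd (major 3rd) → B#
5th (perfect 5th) → D#
7th (minor 7th) → F#
13th (minor 13th) → E

G#, B#, D#, F#, E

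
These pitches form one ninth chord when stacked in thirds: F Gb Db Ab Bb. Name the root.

Gb

Arranged so that each adjacent pair is a third by letter name: Gb – Bb – Db – F – Ab.
The bottom of that stack, Gb, is the root (this is Gb major ninth).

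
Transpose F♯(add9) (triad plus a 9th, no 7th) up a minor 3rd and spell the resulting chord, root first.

A, C#, E, B

F# up a minor 3rd → A. New chord: A added-ninth.
root → A
3rd (major 3rd) → C#
5th (perfect 5th) → E
9th (major 9th) → B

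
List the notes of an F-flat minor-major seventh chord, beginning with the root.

F-flat, A-double-flat, C-flat, E-flat

Root F-flat, quality minor-major seventh:
F-flat — root
A-double-flat — minor 3rd
C-flat — perfect 5th
E-flat — major 7th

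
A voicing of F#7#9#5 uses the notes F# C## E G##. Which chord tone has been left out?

A#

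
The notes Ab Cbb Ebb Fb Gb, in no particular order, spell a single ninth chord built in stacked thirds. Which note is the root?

Fb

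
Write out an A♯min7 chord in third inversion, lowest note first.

G♯, A♯, C♯, E♯

A♯min7 = A♯–C♯–E♯–G♯; third inversion → seventh (G♯) lowest.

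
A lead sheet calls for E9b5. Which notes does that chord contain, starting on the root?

E G♯ B♭ D F♯

E9b5: dominant ninth flat five on E.
Root: E
Major 3rd (3rd): G♯
Diminished 5th (5th): B♭
Minor 7th (7th): D
Major 9th (9th): F♯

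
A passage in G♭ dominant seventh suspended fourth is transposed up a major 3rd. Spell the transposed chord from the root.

Gb up a major 3rd → Bb. New chord: Bb dominant seventh suspended fourth.
- root: Bb
- perfect 4th: Eb
- perfect 5th: F
- minor 7th: Ab

Bb Eb F Ab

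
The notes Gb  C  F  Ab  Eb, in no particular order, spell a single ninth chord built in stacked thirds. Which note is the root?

F

Stacking in thirds gives F – Ab – C – Eb – Gb, so F is the root — F minor seventh flat nine.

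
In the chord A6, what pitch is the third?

Root of A6 = A. The 3rd is a major 3rd: A up a major 3rd → C#.

C#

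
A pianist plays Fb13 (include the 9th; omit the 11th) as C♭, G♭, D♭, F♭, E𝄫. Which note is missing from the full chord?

A♭

Fb13 = F♭, A♭, C♭, E𝄫, G♭, D♭. The voicing lacks the 3rd (major 3rd), A♭.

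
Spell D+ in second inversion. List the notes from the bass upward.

A#, D, F#

In root position, D+ is D–F#–A#.
Second inversion puts the fifth (A#) in the bass.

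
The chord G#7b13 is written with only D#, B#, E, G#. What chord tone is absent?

G#7b13 = G#, B#, D#, F#, E. The voicing lacks the 7th (minor 7th), F#.

F#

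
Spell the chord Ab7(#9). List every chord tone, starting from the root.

Ab  C  Eb  Gb  B

Ab7(#9) is a dominant seventh sharp nine built on Ab.
Ab — root
C — major 3rd
Eb — perfect 5th
Gb — minor 7th
B — augmented 9th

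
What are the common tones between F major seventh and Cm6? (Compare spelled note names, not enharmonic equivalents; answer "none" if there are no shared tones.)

A, C

F major seventh: F A C E
Cm6: C Eb G A
Common to both → A, C.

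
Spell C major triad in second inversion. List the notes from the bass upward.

G, C, E

In root position, C major triad is C–E–G.
Second inversion puts the fifth (G) in the bass.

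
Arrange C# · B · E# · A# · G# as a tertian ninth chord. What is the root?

A#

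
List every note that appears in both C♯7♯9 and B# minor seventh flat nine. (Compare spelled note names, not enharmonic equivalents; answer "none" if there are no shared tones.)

C♯7♯9: C# E# G# B D##
B# minor seventh flat nine: B# D# F## A# C#
Common to both → C#.

C#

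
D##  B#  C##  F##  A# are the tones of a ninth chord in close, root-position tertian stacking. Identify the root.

B#

Arranged so that each adjacent pair is a third by letter name: B# – D## – F## – A# – C##.
The bottom of that stack, B#, is the root (this is B# dominant ninth).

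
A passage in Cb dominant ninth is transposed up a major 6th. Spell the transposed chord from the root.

Ab C Eb Gb Bb

Transposed root: Cb → Ab (major 6th up). So we spell Ab dominant ninth:
Root: Ab
Major 3rd (3rd): C
Perfect 5th (5th): Eb
Minor 7th (7th): Gb
Major 9th (9th): Bb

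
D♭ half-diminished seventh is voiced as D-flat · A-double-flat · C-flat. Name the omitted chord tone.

D♭ half-diminished seventh = D-flat, F-flat, A-double-flat, C-flat. The voicing lacks the 3rd (minor 3rd), F-flat.

F-flat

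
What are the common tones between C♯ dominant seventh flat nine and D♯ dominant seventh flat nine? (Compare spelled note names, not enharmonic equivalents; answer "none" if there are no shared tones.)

C♯ dominant seventh flat nine = C♯, E♯, G♯, B, D.
D♯ dominant seventh flat nine = D♯, F𝄪, A♯, C♯, E.
Shared: C♯.

C♯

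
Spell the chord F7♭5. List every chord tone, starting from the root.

F, A, Cb, Eb

Root F, quality dominant seventh flat five:
F — root
A — major 3rd
Cb — diminished 5th
Eb — minor 7th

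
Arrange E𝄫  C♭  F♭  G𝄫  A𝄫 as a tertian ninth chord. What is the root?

Arranged so that each adjacent pair is a third by letter name: F♭ – A𝄫 – C♭ – E𝄫 – G𝄫.
The bottom of that stack, F♭, is the root (this is F♭ minor seventh flat nine).

F♭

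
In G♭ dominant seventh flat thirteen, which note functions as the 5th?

Root of G♭ dominant seventh flat thirteen = G-flat. The 5th is a perfect 5th: G-flat up a perfect 5th → D-flat.

D-flat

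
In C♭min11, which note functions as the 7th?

Root of C♭min11 = Cb. The 7th is a minor 7th: Cb up a minor 7th → Bbb.

Bbb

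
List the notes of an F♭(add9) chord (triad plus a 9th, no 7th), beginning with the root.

Fb Ab Cb Gb

F♭(add9) is an added-ninth built on Fb.
root → Fb
3rd (major 3rd) → Ab
5th (perfect 5th) → Cb
9th (major 9th) → Gb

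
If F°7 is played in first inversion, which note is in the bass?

Ab

F°7 = F–Ab–Cb–Ebb. First inversion → third in the bass = Ab.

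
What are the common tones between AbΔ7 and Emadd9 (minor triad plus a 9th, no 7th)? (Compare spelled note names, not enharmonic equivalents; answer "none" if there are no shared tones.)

G

AbΔ7 = Ab, C, Eb, G.
Emadd9 = E, G, B, F#.
Shared: G.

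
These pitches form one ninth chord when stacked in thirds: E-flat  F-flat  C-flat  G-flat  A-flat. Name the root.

Stacking in thirds gives F-flat – A-flat – C-flat – E-flat – G-flat, so F-flat is the root — F-flat major ninth.

F-flat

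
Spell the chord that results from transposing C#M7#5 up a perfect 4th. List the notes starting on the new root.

A perfect 4th up from C# is F#, so the new chord is F# augmented major seventh.
- root: F#
- major 3rd: A#
- augmented 5th: C##
- major 7th: E#

F#, A#, C##, E#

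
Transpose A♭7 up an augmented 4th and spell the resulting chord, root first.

Transposed root: Ab → D (augmented 4th up). So we spell D dominant seventh:
- root: D
- major 3rd: F#
- perfect 5th: A
- minor 7th: C

D F# A C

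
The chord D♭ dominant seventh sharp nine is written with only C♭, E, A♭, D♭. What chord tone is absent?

F

D♭ dominant seventh sharp nine = D♭, F, A♭, C♭, E. The voicing lacks the 3rd (major 3rd), F.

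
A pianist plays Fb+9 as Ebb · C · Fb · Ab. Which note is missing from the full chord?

The full Fb+9 chord is Fb, Ab, C, Ebb, Gb.
Comparing with the voicing, the major 9th (9th) — Gb — is absent.

Gb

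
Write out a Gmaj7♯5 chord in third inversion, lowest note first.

F#  G  B  D#

Gmaj7♯5 = G–B–D#–F#; third inversion → seventh (F#) lowest.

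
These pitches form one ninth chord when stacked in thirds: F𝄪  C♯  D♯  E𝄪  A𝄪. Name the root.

Stacking in thirds gives D♯ – F𝄪 – A𝄪 – C♯ – E𝄪, so D♯ is the root — D♯ dominant seventh sharp nine sharp five.

D♯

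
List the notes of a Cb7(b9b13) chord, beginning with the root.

Cb7(b9b13) is a dominant seventh flat nine flat thirteen built on Cb.
Cb — root
Eb — major 3rd
Gb — perfect 5th
Bbb — minor 7th
Dbb — minor 9th
Abb — minor 13th

Cb Eb Gb Bbb Dbb Abb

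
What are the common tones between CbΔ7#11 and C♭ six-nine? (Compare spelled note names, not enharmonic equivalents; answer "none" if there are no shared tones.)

Cb, Eb, Gb

CbΔ7#11: Cb Eb Gb Bb F
C♭ six-nine: Cb Eb Gb Ab Db
Common to both → Cb, Eb, Gb.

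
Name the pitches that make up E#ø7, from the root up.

E# G# B D#

E#ø7 is a half-diminished seventh built on E#.
- root: E#
- minor 3rd: G#
- diminished 5th: B
- minor 7th: D#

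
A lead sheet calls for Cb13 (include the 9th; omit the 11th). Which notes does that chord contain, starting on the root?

Root C♭, quality dominant thirteenth:
root → C♭
3rd (major 3rd) → E♭
5th (perfect 5th) → G♭
7th (minor 7th) → B𝄫
9th (major 9th) → D♭
13th (major 13th) → A♭

C♭, E♭, G♭, B𝄫, D♭, A♭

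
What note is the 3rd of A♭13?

A♭13 is built on Ab; its 3rd is a major 3rd above the root.
A third above A uses the letter C, and the major 3rd above Ab is C.

C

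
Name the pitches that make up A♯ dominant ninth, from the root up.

A# C## E# G# B#

Root A#, quality dominant ninth:
Root: A#
Major 3rd (3rd): C##
Perfect 5th (5th): E#
Minor 7th (7th): G#
Major 9th (9th): B#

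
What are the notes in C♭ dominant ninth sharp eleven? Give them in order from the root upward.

C-flat E-flat G-flat B-double-flat D-flat F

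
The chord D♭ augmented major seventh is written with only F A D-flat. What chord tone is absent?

The full D♭ augmented major seventh chord is D-flat, F, A, C.
Comparing with the voicing, the major 7th (7th) — C — is absent.

C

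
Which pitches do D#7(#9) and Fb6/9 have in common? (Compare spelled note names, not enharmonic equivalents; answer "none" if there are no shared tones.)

none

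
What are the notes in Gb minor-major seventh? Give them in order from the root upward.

Root Gb, quality minor-major seventh:
- root: Gb
- minor 3rd: Bbb
- perfect 5th: Db
- major 7th: F

Gb – Bbb – Db – F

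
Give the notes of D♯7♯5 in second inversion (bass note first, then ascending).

A## C# D# F##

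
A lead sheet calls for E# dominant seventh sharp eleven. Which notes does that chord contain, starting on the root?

E-sharp, G-double-sharp, B-sharp, D-sharp, A-double-sharp

E# dominant seventh sharp eleven is a dominant seventh sharp eleven built on E-sharp.
Root: E-sharp
Major 3rd (3rd): G-double-sharp
Perfect 5th (5th): B-sharp
Minor 7th (7th): D-sharp
Augmented 11th (11th): A-double-sharp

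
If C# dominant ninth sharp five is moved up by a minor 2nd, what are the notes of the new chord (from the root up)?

A minor 2nd up from C# is D, so the new chord is D dominant ninth sharp five.
- root: D
- major 3rd: F#
- augmented 5th: A#
- minor 7th: C
- major 9th: E

D, F#, A#, C, E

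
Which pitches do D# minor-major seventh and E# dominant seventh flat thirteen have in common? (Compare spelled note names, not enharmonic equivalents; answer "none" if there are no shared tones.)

D-sharp

D# minor-major seventh: D-sharp F-sharp A-sharp C-double-sharp
E# dominant seventh flat thirteen: E-sharp G-double-sharp B-sharp D-sharp C-sharp
Common to both → D-sharp.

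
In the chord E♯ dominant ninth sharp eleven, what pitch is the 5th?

B#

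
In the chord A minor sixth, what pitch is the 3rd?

C

Root of A minor sixth = A. The 3rd is a minor 3rd: A up a minor 3rd → C.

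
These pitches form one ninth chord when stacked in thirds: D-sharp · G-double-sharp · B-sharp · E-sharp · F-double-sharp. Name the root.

Stacking in thirds gives E-sharp – G-double-sharp – B-sharp – D-sharp – F-double-sharp, so E-sharp is the root — E-sharp dominant ninth.

E-sharp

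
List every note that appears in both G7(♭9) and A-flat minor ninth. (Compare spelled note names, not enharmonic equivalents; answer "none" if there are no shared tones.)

G7(♭9): G B D F Ab
A-flat minor ninth: Ab Cb Eb Gb Bb
Common to both → Ab.

Ab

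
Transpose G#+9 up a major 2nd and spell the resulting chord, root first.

G# up a major 2nd → A#. New chord: A# dominant ninth sharp five.
Root: A#
Major 3rd (3rd): C##
Augmented 5th (5th): E##
Minor 7th (7th): G#
Major 9th (9th): B#

A# C## E## G# B#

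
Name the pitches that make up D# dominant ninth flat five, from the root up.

D# dominant ninth flat five is a dominant ninth flat five built on D-sharp.
Root: D-sharp
Major 3rd (3rd): F-double-sharp
Diminished 5th (5th): A
Minor 7th (7th): C-sharp
Major 9th (9th): E-sharp

D-sharp  F-double-sharp  A  C-sharp  E-sharp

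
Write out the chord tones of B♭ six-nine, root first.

B♭ six-nine is a six-nine built on B♭.
Root: B♭
Major 3rd (3rd): D
Perfect 5th (5th): F
Major 6th (6th): G
Major 9th (9th): C

B♭, D, F, G, C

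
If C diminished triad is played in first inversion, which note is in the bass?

C diminished triad = C–E-flat–G-flat. First inversion → third in the bass = E-flat.

E-flat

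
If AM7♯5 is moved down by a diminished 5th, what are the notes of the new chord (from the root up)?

A down a diminished 5th → D#. New chord: D# augmented major seventh.
D# — root
F## — major 3rd
A## — augmented 5th
C## — major 7th

D# F## A## C##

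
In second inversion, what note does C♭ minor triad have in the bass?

G-flat

C♭ minor triad in root position is C-flat–E-double-flat–G-flat.
Second inversion places the fifth in the bass, which is G-flat.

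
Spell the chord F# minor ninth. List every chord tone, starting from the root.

F#, A, C#, E, G#

F# minor ninth: minor ninth on F#.
Root: F#
Minor 3rd (3rd): A
Perfect 5th (5th): C#
Minor 7th (7th): E
Major 9th (9th): G#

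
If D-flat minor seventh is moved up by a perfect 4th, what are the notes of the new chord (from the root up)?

G♭ – B𝄫 – D♭ – F♭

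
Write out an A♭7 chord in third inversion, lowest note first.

G♭  A♭  C  E♭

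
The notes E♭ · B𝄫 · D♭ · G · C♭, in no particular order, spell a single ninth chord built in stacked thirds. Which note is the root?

C♭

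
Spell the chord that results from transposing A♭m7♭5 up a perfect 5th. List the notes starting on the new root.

Ab up a perfect 5th → Eb. New chord: Eb half-diminished seventh.
root → Eb
3rd (minor 3rd) → Gb
5th (diminished 5th) → Bbb
7th (minor 7th) → Db

Eb  Gb  Bbb  Db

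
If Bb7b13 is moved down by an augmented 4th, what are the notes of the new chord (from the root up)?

An augmented 4th down from Bb is Fb, so the new chord is Fb dominant seventh flat thirteen.
Fb — root
Ab — major 3rd
Cb — perfect 5th
Ebb — minor 7th
Dbb — minor 13th

Fb, Ab, Cb, Ebb, Dbb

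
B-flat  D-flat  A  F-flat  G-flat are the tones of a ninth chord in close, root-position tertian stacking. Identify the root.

Arranged so that each adjacent pair is a third by letter name: G-flat – B-flat – D-flat – F-flat – A.
The bottom of that stack, G-flat, is the root (this is G-flat dominant seventh sharp nine).

G-flat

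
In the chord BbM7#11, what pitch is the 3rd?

D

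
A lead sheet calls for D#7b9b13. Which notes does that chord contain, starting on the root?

D#7b9b13: dominant seventh flat nine flat thirteen on D#.
root → D#
3rd (major 3rd) → F##
5th (perfect 5th) → A#
7th (minor 7th) → C#
9th (minor 9th) → E
13th (minor 13th) → B

D#, F##, A#, C#, E, B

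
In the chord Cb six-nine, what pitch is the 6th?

A-flat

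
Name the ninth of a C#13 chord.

D♯

C#13 is built on C♯; its 9th is a major 9th above the root.
A second above C uses the letter D, and the major 9th above C♯ is D♯.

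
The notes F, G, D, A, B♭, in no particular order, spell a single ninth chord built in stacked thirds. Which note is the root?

G

Stacking in thirds gives G – B♭ – D – F – A, so G is the root — G minor ninth.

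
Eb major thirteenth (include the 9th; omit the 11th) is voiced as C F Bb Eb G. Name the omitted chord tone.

The full Eb major thirteenth chord is Eb, G, Bb, D, F, C.
Comparing with the voicing, the major 7th (7th) — D — is absent.

D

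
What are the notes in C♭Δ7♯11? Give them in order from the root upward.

Cb, Eb, Gb, Bb, F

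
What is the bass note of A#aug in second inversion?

E##

A#aug = A#–C##–E##. Second inversion → fifth in the bass = E##.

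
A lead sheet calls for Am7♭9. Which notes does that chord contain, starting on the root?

A – C – E – G – Bb

Root A, quality minor seventh flat nine:
root → A
3rd (minor 3rd) → C
5th (perfect 5th) → E
7th (minor 7th) → G
9th (minor 9th) → Bb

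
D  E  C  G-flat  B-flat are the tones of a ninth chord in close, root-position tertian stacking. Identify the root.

Arranged so that each adjacent pair is a third by letter name: C – E – G-flat – B-flat – D.
The bottom of that stack, C, is the root (this is C dominant ninth flat five).

C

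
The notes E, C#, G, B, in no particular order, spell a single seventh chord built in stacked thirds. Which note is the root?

C#

Arranged so that each adjacent pair is a third by letter name: C# – E – G – B.
The bottom of that stack, C#, is the root (this is C# half-diminished seventh).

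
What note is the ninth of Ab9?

Bb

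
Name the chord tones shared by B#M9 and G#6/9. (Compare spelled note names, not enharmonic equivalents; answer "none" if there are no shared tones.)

B#M9 = B♯, D𝄪, F𝄪, A𝄪, C𝄪.
G#6/9 = G♯, B♯, D♯, E♯, A♯.
Shared: B♯.

B♯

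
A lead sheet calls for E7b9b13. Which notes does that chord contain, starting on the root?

Root E, quality dominant seventh flat nine flat thirteen:
- root: E
- major 3rd: G#
- perfect 5th: B
- minor 7th: D
- minor 9th: F
- minor 13th: C

E G# B D F C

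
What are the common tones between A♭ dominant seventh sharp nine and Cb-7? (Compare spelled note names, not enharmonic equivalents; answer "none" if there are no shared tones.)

Gb

A♭ dominant seventh sharp nine: Ab C Eb Gb B
Cb-7: Cb Ebb Gb Bbb
Common to both → Gb.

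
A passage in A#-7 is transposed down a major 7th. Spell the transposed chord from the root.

B D F# A

A major 7th down from A# is B, so the new chord is B minor seventh.
root → B
3rd (minor 3rd) → D
5th (perfect 5th) → F#
7th (minor 7th) → A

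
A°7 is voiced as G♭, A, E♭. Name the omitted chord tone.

C

A°7 = A, C, E♭, G♭. The voicing lacks the 3rd (minor 3rd), C.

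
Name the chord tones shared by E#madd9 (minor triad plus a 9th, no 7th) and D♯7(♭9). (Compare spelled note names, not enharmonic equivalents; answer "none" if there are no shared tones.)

F𝄪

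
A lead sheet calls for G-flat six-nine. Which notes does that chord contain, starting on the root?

Root Gb, quality six-nine:
root → Gb
3rd (major 3rd) → Bb
5th (perfect 5th) → Db
6th (major 6th) → Eb
9th (major 9th) → Ab

Gb, Bb, Db, Eb, Ab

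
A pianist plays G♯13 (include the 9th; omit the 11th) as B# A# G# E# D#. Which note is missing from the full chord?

F#

G♯13 = G#, B#, D#, F#, A#, E#. The voicing lacks the 7th (minor 7th), F#.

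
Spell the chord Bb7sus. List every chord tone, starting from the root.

Bb7sus: dominant seventh suspended fourth on Bb.
Bb — root
Eb — perfect 4th
F — perfect 5th
Ab — minor 7th

Bb  Eb  F  Ab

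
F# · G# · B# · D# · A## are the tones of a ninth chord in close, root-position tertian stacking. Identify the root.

G#

Arranged so that each adjacent pair is a third by letter name: G# – B# – D# – F# – A##.
The bottom of that stack, G#, is the root (this is G# dominant seventh sharp nine).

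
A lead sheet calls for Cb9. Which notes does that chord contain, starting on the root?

Cb, Eb, Gb, Bbb, Db

Cb9: dominant ninth on Cb.
- root: Cb
- major 3rd: Eb
- perfect 5th: Gb
- minor 7th: Bbb
- major 9th: Db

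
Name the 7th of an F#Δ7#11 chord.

Root of F#Δ7#11 = F#. The 7th is a major 7th: F# up a major 7th → E#.

E#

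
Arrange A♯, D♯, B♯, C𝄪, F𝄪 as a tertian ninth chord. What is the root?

B♯

Arranged so that each adjacent pair is a third by letter name: B♯ – D♯ – F𝄪 – A♯ – C𝄪.
The bottom of that stack, B♯, is the root (this is B♯ minor ninth).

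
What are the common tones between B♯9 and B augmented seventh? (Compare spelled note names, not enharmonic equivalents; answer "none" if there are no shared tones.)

F##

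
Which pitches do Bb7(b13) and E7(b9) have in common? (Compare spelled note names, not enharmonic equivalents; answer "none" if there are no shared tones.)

Bb7(b13): Bb D F Ab Gb
E7(b9): E G# B D F
Common to both → D, F.

D, F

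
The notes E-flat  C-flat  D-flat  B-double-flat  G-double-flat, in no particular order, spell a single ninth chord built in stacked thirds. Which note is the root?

C-flat

Arranged so that each adjacent pair is a third by letter name: C-flat – E-flat – G-double-flat – B-double-flat – D-flat.
The bottom of that stack, C-flat, is the root (this is C-flat dominant ninth flat five).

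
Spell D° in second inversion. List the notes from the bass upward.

Ab – D – F

D° = D–F–Ab; second inversion → fifth (Ab) lowest.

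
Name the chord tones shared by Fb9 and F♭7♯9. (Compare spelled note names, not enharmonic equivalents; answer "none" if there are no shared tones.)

Fb9 = Fb, Ab, Cb, Ebb, Gb.
F♭7♯9 = Fb, Ab, Cb, Ebb, G.
Shared: Fb, Ab, Cb, Ebb.

Fb – Ab – Cb – Ebb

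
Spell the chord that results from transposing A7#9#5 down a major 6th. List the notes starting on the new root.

A major 6th down from A is C, so the new chord is C dominant seventh sharp nine sharp five.
root → C
3rd (major 3rd) → E
5th (augmented 5th) → G♯
7th (minor 7th) → B♭
9th (augmented 9th) → D♯

C E G♯ B♭ D♯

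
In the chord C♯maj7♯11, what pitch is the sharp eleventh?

C♯maj7♯11 is built on C♯; its 11th is an augmented 11th above the root.
A fourth above C uses the letter F, and the augmented 11th above C♯ is F𝄪.

F𝄪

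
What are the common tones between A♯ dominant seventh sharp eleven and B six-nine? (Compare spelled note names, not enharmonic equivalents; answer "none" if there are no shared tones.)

G-sharp

A♯ dominant seventh sharp eleven: A-sharp C-double-sharp E-sharp G-sharp D-double-sharp
B six-nine: B D-sharp F-sharp G-sharp C-sharp
Common to both → G-sharp.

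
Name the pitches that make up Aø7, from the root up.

A – C – Eb – G

Aø7: half-diminished seventh on A.
root → A
3rd (minor 3rd) → C
5th (diminished 5th) → Eb
7th (minor 7th) → G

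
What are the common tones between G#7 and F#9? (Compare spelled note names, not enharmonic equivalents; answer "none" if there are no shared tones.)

G♯ F♯

G#7 = G♯, B♯, D♯, F♯.
F#9 = F♯, A♯, C♯, E, G♯.
Shared: G♯, F♯.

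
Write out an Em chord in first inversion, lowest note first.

Em = E–G–B; first inversion → third (G) lowest.

G  B  E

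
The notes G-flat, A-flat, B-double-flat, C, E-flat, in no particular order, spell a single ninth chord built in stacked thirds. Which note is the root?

Stacking in thirds gives A-flat – C – E-flat – G-flat – B-double-flat, so A-flat is the root — A-flat dominant seventh flat nine.

A-flat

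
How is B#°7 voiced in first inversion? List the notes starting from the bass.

In root position, B#°7 is B#–D#–F#–A.
First inversion puts the third (D#) in the bass.

D# F# A B#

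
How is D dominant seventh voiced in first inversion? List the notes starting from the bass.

F# A C D

D dominant seventh = D–F#–A–C; first inversion → third (F#) lowest.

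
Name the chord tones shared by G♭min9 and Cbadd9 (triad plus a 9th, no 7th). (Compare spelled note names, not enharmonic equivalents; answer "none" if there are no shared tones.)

G♭min9 = Gb, Bbb, Db, Fb, Ab.
Cbadd9 = Cb, Eb, Gb, Db.
Shared: Gb, Db.

Gb, Db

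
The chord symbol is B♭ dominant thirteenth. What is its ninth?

C

Root of B♭ dominant thirteenth = B-flat. The 9th is a major 9th: B-flat up a major 9th → C.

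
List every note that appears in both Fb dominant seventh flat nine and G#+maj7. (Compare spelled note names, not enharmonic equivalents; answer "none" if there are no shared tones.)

none

Fb dominant seventh flat nine: Fb Ab Cb Ebb Gbb
G#+maj7: G# B# D## F##
Common to both → none.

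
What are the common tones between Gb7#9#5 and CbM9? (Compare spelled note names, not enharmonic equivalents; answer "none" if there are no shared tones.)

Gb – Bb

Gb7#9#5: Gb Bb D Fb A
CbM9: Cb Eb Gb Bb Db
Common to both → Gb, Bb.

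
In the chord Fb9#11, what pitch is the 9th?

Fb9#11 is built on Fb; its 9th is a major 9th above the root.
A second above F uses the letter G, and the major 9th above Fb is Gb.

Gb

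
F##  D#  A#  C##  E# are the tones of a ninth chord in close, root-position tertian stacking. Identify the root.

Arranged so that each adjacent pair is a third by letter name: D# – F## – A# – C## – E#.
The bottom of that stack, D#, is the root (this is D# major ninth).

D#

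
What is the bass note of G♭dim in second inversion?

G♭dim = Gb–Bbb–Dbb. Second inversion → fifth in the bass = Dbb.

Dbb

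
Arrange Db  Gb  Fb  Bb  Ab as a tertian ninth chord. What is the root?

Gb

Arranged so that each adjacent pair is a third by letter name: Gb – Bb – Db – Fb – Ab.
The bottom of that stack, Gb, is the root (this is Gb dominant ninth).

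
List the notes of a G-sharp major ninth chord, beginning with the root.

G♯, B♯, D♯, F𝄪, A♯

Root G♯, quality major ninth:
G♯ — root
B♯ — major 3rd
D♯ — perfect 5th
F𝄪 — major 7th
A♯ — major 9th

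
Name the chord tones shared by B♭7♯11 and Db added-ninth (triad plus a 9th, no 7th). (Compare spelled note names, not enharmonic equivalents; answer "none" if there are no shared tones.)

F – Ab

B♭7♯11: Bb D F Ab E
Db added-ninth: Db F Ab Eb
Common to both → F, Ab.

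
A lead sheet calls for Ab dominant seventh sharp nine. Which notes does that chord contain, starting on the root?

A♭ C E♭ G♭ B

Ab dominant seventh sharp nine: dominant seventh sharp nine on A♭.
- root: A♭
- major 3rd: C
- perfect 5th: E♭
- minor 7th: G♭
- augmented 9th: B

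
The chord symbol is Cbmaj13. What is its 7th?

Root of Cbmaj13 = C♭. The 7th is a major 7th: C♭ up a major 7th → B♭.

B♭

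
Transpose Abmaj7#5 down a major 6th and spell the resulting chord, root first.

Cb, Eb, G, Bb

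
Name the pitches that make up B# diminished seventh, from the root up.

Root B-sharp, quality diminished seventh:
Root: B-sharp
Minor 3rd (3rd): D-sharp
Diminished 5th (5th): F-sharp
Diminished 7th (7th): A

B-sharp  D-sharp  F-sharp  A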